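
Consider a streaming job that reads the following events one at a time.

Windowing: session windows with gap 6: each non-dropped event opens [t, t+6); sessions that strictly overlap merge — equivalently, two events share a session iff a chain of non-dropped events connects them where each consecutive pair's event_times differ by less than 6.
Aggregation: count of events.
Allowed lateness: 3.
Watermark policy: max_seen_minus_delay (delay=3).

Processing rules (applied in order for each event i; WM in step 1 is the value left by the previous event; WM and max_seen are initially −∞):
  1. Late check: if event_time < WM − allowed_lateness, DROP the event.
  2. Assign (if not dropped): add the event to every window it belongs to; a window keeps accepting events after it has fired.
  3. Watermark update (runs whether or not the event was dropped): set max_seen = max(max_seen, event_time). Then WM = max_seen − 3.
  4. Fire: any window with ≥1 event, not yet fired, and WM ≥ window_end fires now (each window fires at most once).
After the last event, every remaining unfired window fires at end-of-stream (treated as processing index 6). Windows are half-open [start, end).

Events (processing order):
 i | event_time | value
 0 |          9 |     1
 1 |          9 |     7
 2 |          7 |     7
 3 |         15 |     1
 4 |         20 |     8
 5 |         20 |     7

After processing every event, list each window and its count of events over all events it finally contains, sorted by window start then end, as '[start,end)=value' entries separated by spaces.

i=0 t=9 v=1: → [9,15); WM=6
i=1 t=9 v=7: → [9,15); WM=6
i=2 t=7 v=7: → [7,15); WM=6
i=3 t=15 v=1: → [15,21); WM=12
i=4 t=20 v=8: → [15,26); WM=17
i=5 t=20 v=7: → [15,26); WM=17

[7,15)=3 [15,26)=3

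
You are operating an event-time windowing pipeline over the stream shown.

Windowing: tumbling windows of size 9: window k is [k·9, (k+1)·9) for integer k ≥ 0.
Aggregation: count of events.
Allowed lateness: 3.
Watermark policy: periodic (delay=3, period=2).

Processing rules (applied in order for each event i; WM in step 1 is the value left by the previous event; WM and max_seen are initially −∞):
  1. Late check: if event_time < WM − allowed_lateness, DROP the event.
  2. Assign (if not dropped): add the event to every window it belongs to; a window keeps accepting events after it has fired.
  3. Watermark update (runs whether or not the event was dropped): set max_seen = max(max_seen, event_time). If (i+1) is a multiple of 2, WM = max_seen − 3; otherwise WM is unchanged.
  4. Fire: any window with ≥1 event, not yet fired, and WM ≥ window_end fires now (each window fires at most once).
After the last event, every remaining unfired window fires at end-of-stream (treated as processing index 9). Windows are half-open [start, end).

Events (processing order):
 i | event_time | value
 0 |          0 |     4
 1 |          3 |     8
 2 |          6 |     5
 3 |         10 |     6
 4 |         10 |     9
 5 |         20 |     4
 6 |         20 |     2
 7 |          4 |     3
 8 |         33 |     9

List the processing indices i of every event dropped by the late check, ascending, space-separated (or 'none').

i=0 t=0 v=4: → [0,9); WM=−∞
i=1 t=3 v=8: → [0,9); WM=0
i=2 t=6 v=5: → [0,9); WM=0
i=3 t=10 v=6: → [9,18); WM=7
i=4 t=10 v=9: → [9,18); WM=7
i=5 t=20 v=4: → [18,27); WM=17; [0,9) fires=3
i=6 t=20 v=2: → [18,27); WM=17
i=7 t=4 v=3: DROP (t<17-3); WM=17
i=8 t=33 v=9: → [27,36); WM=17

7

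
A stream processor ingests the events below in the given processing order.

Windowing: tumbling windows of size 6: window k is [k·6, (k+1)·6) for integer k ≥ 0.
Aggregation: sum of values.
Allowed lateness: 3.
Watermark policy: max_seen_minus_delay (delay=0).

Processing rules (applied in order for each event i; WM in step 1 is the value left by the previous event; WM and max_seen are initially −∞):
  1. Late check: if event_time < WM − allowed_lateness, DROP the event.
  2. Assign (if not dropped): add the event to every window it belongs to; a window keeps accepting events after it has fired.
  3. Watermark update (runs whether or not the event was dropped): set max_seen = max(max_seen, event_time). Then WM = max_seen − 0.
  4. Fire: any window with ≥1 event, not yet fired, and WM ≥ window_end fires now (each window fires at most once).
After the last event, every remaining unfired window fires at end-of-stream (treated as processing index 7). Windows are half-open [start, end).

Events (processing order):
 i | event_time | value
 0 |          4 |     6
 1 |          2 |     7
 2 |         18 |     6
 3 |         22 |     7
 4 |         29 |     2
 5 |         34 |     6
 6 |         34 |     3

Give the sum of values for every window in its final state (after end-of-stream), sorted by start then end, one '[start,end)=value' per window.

[0,6)=13 [18,24)=13 [24,30)=2 [30,36)=9

i=0 t=4 v=6: → [0,6); WM=4
i=1 t=2 v=7: → [0,6); WM=4
i=2 t=18 v=6: → [18,24); WM=18; [0,6) fires=13
i=3 t=22 v=7: → [18,24); WM=22
i=4 t=29 v=2: → [24,30); WM=29; [18,24) fires=13
i=5 t=34 v=6: → [30,36); WM=34; [24,30) fires=2
i=6 t=34 v=3: → [30,36); WM=34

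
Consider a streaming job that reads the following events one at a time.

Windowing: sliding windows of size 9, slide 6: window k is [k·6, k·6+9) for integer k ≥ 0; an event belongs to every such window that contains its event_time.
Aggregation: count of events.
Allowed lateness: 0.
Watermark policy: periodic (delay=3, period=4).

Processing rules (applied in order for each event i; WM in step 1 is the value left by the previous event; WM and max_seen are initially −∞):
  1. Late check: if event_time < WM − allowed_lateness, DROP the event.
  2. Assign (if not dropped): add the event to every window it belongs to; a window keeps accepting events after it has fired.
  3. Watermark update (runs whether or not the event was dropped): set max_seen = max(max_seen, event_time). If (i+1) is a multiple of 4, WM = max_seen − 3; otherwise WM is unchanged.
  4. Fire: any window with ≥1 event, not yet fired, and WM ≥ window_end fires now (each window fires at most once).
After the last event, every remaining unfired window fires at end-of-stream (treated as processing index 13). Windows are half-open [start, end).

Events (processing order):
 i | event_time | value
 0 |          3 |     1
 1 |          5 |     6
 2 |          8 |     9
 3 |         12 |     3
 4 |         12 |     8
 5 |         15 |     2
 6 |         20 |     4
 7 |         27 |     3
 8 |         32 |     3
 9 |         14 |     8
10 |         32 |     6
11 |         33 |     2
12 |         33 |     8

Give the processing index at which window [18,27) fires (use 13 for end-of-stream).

i=0 t=3 v=1: → [0,9); WM=−∞
i=1 t=5 v=6: → [0,9); WM=−∞
i=2 t=8 v=9: → [6,15),[0,9); WM=−∞
i=3 t=12 v=3: → [12,21),[6,15); WM=9; [0,9) fires=3
i=4 t=12 v=8: → [12,21),[6,15); WM=9
i=5 t=15 v=2: → [12,21); WM=9
i=6 t=20 v=4: → [18,27),[12,21); WM=9
i=7 t=27 v=3: → [24,33); WM=24; [6,15) fires=3 [12,21) fires=4
i=8 t=32 v=3: → [30,39),[24,33); WM=24
i=9 t=14 v=8: DROP (t<24-0); WM=24
i=10 t=32 v=6: → [30,39),[24,33); WM=24
i=11 t=33 v=2: → [30,39); WM=30; [18,27) fires=1
i=12 t=33 v=8: → [30,39); WM=30

11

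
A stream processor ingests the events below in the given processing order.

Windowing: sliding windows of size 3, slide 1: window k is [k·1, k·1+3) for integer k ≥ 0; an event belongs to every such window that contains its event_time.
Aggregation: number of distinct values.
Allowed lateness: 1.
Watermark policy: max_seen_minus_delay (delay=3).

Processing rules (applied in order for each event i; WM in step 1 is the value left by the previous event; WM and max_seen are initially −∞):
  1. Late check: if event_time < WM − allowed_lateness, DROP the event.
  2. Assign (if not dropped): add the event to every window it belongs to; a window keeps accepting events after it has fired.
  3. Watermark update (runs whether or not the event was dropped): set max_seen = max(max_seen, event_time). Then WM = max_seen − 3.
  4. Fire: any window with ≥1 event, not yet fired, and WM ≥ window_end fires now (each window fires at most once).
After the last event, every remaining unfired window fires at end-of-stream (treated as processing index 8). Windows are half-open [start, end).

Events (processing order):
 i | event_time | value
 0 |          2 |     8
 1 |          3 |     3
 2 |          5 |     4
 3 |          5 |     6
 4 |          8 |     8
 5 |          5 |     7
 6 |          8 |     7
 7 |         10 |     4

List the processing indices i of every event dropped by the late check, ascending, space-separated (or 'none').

none

i=0 t=2 v=8: → [2,5),[1,4),[0,3); WM=-1
i=1 t=3 v=3: → [3,6),[2,5),[1,4); WM=0
i=2 t=5 v=4: → [5,8),[4,7),[3,6); WM=2
i=3 t=5 v=6: → [5,8),[4,7),[3,6); WM=2
i=4 t=8 v=8: → [8,11),[7,10),[6,9); WM=5; [0,3) fires=1 [1,4) fires=2 [2,5) fires=2
i=5 t=5 v=7: → [5,8),[4,7),[3,6); WM=5
i=6 t=8 v=7: → [8,11),[7,10),[6,9); WM=5
i=7 t=10 v=4: → [10,13),[9,12),[8,11); WM=7; [3,6) fires=4 [4,7) fires=3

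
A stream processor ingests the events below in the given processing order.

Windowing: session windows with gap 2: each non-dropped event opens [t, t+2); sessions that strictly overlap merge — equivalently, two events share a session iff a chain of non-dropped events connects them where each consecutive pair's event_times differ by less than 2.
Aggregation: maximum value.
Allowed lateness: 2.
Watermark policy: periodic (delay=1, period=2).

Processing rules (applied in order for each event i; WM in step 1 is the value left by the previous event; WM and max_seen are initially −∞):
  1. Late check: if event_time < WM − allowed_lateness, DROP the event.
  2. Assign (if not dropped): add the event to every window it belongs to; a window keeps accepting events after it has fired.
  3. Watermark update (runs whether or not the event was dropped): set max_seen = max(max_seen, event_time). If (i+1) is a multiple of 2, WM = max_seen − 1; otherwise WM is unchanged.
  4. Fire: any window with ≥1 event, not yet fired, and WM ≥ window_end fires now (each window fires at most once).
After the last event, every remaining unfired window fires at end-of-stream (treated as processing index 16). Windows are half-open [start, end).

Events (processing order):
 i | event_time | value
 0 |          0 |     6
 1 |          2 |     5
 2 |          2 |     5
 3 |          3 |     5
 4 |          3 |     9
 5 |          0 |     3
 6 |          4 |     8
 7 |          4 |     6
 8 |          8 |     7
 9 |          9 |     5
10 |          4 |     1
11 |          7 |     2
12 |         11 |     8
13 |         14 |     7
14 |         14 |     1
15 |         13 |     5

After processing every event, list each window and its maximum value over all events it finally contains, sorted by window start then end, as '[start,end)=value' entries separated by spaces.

[0,2)=6 [2,6)=9 [7,11)=7 [11,13)=8 [13,16)=7

i=0 t=0 v=6: → [0,2); WM=−∞
i=1 t=2 v=5: → [2,4); WM=1
i=2 t=2 v=5: → [2,4); WM=1
i=3 t=3 v=5: → [2,5); WM=2
i=4 t=3 v=9: → [2,5); WM=2
i=5 t=0 v=3: → [0,2); WM=2
i=6 t=4 v=8: → [2,6); WM=2
i=7 t=4 v=6: → [2,6); WM=3
i=8 t=8 v=7: → [8,10); WM=3
i=9 t=9 v=5: → [8,11); WM=8
i=10 t=4 v=1: DROP (t<8-2); WM=8
i=11 t=7 v=2: → [7,11); WM=8
i=12 t=11 v=8: → [11,13); WM=8
i=13 t=14 v=7: → [14,16); WM=13
i=14 t=14 v=1: → [14,16); WM=13
i=15 t=13 v=5: → [13,16); WM=13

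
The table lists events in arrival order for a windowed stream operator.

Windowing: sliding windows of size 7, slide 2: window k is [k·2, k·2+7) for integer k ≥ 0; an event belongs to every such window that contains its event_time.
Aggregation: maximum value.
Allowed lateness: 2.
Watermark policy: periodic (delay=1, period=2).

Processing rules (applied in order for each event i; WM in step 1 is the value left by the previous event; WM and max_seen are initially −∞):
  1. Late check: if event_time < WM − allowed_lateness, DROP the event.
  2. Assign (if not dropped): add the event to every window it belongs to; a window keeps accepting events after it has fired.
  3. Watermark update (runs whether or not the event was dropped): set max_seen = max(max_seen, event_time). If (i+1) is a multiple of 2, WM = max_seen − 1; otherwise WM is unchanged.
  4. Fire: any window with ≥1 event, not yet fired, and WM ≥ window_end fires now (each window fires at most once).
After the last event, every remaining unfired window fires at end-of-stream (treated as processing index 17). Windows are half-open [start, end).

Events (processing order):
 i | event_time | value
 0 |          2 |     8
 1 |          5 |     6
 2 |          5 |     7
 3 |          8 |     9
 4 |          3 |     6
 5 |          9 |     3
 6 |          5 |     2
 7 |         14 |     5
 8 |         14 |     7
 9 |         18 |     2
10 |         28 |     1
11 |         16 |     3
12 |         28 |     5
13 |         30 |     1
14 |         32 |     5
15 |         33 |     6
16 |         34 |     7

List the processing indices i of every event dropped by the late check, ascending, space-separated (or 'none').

4 6

i=0 t=2 v=8: → [2,9),[0,7); WM=−∞
i=1 t=5 v=6: → [4,11),[2,9),[0,7); WM=4
i=2 t=5 v=7: → [4,11),[2,9),[0,7); WM=4
i=3 t=8 v=9: → [8,15),[6,13),[4,11),[2,9); WM=7; [0,7) fires=8
i=4 t=3 v=6: DROP (t<7-2); WM=7
i=5 t=9 v=3: → [8,15),[6,13),[4,11); WM=8
i=6 t=5 v=2: DROP (t<8-2); WM=8
i=7 t=14 v=5: → [14,21),[12,19),[10,17),[8,15); WM=13; [2,9) fires=9 [4,11) fires=9 [6,13) fires=9
i=8 t=14 v=7: → [14,21),[12,19),[10,17),[8,15); WM=13
i=9 t=18 v=2: → [18,25),[16,23),[14,21),[12,19); WM=17; [8,15) fires=9 [10,17) fires=7
i=10 t=28 v=1: → [28,35),[26,33),[24,31),[22,29); WM=17
i=11 t=16 v=3: → [16,23),[14,21),[12,19),[10,17); WM=27; [12,19) fires=7 [14,21) fires=7 [16,23) fires=3 [18,25) fires=2
i=12 t=28 v=5: → [28,35),[26,33),[24,31),[22,29); WM=27
i=13 t=30 v=1: → [30,37),[28,35),[26,33),[24,31); WM=29; [22,29) fires=5
i=14 t=32 v=5: → [32,39),[30,37),[28,35),[26,33); WM=29
i=15 t=33 v=6: → [32,39),[30,37),[28,35); WM=32; [24,31) fires=5
i=16 t=34 v=7: → [34,41),[32,39),[30,37),[28,35); WM=32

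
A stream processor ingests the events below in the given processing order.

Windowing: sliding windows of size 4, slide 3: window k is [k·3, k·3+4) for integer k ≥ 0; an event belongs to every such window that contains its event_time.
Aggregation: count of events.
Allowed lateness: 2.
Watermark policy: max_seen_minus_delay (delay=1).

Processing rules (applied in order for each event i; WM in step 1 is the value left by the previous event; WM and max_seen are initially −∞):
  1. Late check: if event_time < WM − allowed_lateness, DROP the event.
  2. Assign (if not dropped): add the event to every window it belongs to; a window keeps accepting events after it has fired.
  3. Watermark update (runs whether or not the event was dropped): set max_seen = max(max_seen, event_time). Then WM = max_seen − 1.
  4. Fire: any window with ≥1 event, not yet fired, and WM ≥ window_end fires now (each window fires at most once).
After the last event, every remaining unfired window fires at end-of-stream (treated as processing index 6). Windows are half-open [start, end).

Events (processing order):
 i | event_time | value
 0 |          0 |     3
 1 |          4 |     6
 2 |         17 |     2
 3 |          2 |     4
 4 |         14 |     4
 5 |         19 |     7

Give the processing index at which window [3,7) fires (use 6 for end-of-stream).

2

i=0 t=0 v=3: → [0,4); WM=-1
i=1 t=4 v=6: → [3,7); WM=3
i=2 t=17 v=2: → [15,19); WM=16; [0,4) fires=1 [3,7) fires=1
i=3 t=2 v=4: DROP (t<16-2); WM=16
i=4 t=14 v=4: → [12,16); WM=16; [12,16) fires=1
i=5 t=19 v=7: → [18,22); WM=18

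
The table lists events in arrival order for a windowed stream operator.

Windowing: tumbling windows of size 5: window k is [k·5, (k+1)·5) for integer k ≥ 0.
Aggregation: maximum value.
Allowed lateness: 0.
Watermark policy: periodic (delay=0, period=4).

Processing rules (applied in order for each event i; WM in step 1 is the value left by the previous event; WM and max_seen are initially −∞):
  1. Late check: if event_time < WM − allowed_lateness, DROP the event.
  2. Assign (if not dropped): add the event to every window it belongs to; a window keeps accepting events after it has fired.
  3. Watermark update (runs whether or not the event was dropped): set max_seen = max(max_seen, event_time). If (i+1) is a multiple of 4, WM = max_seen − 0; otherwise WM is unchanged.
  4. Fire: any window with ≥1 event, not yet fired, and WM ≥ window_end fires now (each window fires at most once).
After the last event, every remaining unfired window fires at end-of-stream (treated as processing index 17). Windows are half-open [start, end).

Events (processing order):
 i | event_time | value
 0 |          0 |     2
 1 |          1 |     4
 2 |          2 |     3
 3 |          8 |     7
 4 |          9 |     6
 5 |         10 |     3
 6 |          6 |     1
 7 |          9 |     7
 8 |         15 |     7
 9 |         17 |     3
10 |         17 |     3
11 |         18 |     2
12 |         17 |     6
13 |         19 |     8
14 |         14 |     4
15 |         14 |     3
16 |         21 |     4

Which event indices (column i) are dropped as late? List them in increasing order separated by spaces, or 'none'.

i=0 t=0 v=2: → [0,5); WM=−∞
i=1 t=1 v=4: → [0,5); WM=−∞
i=2 t=2 v=3: → [0,5); WM=−∞
i=3 t=8 v=7: → [5,10); WM=8; [0,5) fires=4
i=4 t=9 v=6: → [5,10); WM=8
i=5 t=10 v=3: → [10,15); WM=8
i=6 t=6 v=1: DROP (t<8-0); WM=8
i=7 t=9 v=7: → [5,10); WM=10; [5,10) fires=7
i=8 t=15 v=7: → [15,20); WM=10
i=9 t=17 v=3: → [15,20); WM=10
i=10 t=17 v=3: → [15,20); WM=10
i=11 t=18 v=2: → [15,20); WM=18; [10,15) fires=3
i=12 t=17 v=6: DROP (t<18-0); WM=18
i=13 t=19 v=8: → [15,20); WM=18
i=14 t=14 v=4: DROP (t<18-0); WM=18
i=15 t=14 v=3: DROP (t<18-0); WM=19
i=16 t=21 v=4: → [20,25); WM=19

6 12 14 15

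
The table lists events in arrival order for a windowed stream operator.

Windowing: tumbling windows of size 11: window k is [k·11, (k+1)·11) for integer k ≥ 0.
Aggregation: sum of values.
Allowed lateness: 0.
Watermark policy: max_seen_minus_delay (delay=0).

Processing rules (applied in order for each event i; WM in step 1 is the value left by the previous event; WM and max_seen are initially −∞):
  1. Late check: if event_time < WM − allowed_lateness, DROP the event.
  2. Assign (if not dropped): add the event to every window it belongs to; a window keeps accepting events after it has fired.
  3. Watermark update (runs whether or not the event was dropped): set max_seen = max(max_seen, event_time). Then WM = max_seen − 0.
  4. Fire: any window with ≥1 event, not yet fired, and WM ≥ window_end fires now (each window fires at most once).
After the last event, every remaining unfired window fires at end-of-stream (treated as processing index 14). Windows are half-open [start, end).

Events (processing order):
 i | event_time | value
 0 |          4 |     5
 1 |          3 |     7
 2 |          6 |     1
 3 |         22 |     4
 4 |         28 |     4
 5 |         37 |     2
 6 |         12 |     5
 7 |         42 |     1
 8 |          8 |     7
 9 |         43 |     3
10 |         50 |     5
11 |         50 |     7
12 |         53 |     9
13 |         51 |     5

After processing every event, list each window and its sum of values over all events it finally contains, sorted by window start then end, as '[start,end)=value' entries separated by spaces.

[0,11)=6 [22,33)=8 [33,44)=6 [44,55)=21

i=0 t=4 v=5: → [0,11); WM=4
i=1 t=3 v=7: DROP (t<4-0); WM=4
i=2 t=6 v=1: → [0,11); WM=6
i=3 t=22 v=4: → [22,33); WM=22; [0,11) fires=6
i=4 t=28 v=4: → [22,33); WM=28
i=5 t=37 v=2: → [33,44); WM=37; [22,33) fires=8
i=6 t=12 v=5: DROP (t<37-0); WM=37
i=7 t=42 v=1: → [33,44); WM=42
i=8 t=8 v=7: DROP (t<42-0); WM=42
i=9 t=43 v=3: → [33,44); WM=43
i=10 t=50 v=5: → [44,55); WM=50; [33,44) fires=6
i=11 t=50 v=7: → [44,55); WM=50
i=12 t=53 v=9: → [44,55); WM=53
i=13 t=51 v=5: DROP (t<53-0); WM=53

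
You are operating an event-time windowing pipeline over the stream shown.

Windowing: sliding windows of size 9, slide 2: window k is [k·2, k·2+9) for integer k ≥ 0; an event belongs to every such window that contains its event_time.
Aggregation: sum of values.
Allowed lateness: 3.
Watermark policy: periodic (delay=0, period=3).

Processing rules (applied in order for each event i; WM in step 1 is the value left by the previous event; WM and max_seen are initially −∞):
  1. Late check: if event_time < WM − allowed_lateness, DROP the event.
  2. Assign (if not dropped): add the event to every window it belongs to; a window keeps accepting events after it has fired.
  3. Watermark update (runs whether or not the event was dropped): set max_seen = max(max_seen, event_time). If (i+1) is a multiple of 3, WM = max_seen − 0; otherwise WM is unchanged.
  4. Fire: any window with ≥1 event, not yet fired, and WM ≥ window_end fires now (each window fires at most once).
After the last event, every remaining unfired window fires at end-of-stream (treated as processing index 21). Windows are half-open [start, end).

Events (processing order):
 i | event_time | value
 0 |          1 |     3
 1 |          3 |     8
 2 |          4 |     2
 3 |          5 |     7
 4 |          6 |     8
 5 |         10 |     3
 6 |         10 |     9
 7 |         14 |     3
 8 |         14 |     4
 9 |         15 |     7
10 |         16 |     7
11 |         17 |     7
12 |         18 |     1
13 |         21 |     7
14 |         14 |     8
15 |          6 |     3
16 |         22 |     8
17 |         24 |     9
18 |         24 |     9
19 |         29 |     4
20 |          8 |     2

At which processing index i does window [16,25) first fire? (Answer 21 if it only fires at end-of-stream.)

i=0 t=1 v=3: → [0,9); WM=−∞
i=1 t=3 v=8: → [2,11),[0,9); WM=−∞
i=2 t=4 v=2: → [4,13),[2,11),[0,9); WM=4
i=3 t=5 v=7: → [4,13),[2,11),[0,9); WM=4
i=4 t=6 v=8: → [6,15),[4,13),[2,11),[0,9); WM=4
i=5 t=10 v=3: → [10,19),[8,17),[6,15),[4,13),[2,11); WM=10; [0,9) fires=28
i=6 t=10 v=9: → [10,19),[8,17),[6,15),[4,13),[2,11); WM=10
i=7 t=14 v=3: → [14,23),[12,21),[10,19),[8,17),[6,15); WM=10
i=8 t=14 v=4: → [14,23),[12,21),[10,19),[8,17),[6,15); WM=14; [2,11) fires=37 [4,13) fires=29
i=9 t=15 v=7: → [14,23),[12,21),[10,19),[8,17); WM=14
i=10 t=16 v=7: → [16,25),[14,23),[12,21),[10,19),[8,17); WM=14
i=11 t=17 v=7: → [16,25),[14,23),[12,21),[10,19); WM=17; [6,15) fires=27 [8,17) fires=33
i=12 t=18 v=1: → [18,27),[16,25),[14,23),[12,21),[10,19); WM=17
i=13 t=21 v=7: → [20,29),[18,27),[16,25),[14,23); WM=17
i=14 t=14 v=8: → [14,23),[12,21),[10,19),[8,17),[6,15); WM=21; [10,19) fires=49 [12,21) fires=37
i=15 t=6 v=3: DROP (t<21-3); WM=21
i=16 t=22 v=8: → [22,31),[20,29),[18,27),[16,25),[14,23); WM=21
i=17 t=24 v=9: → [24,33),[22,31),[20,29),[18,27),[16,25); WM=24; [14,23) fires=52
i=18 t=24 v=9: → [24,33),[22,31),[20,29),[18,27),[16,25); WM=24
i=19 t=29 v=4: → [28,37),[26,35),[24,33),[22,31); WM=24
i=20 t=8 v=2: DROP (t<24-3); WM=29; [16,25) fires=48 [18,27) fires=34 [20,29) fires=33

20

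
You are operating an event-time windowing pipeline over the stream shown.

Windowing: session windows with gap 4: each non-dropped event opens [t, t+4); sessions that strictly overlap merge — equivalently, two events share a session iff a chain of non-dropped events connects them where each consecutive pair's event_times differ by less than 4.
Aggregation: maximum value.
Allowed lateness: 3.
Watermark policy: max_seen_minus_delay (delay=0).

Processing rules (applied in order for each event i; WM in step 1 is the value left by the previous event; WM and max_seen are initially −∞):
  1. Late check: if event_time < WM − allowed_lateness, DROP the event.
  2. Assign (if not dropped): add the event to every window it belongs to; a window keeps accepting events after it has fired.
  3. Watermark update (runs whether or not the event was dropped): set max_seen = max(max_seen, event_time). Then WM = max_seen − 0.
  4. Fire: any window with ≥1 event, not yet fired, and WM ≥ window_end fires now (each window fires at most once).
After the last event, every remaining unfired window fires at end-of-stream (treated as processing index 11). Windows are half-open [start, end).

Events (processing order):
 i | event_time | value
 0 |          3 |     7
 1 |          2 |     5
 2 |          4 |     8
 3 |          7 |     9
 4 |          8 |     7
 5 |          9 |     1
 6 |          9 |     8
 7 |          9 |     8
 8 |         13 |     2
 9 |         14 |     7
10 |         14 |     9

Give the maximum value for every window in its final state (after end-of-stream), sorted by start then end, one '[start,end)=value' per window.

[2,13)=9 [13,18)=9

i=0 t=3 v=7: → [3,7); WM=3
i=1 t=2 v=5: → [2,7); WM=3
i=2 t=4 v=8: → [2,8); WM=4
i=3 t=7 v=9: → [2,11); WM=7
i=4 t=8 v=7: → [2,12); WM=8
i=5 t=9 v=1: → [2,13); WM=9
i=6 t=9 v=8: → [2,13); WM=9
i=7 t=9 v=8: → [2,13); WM=9
i=8 t=13 v=2: → [13,17); WM=13
i=9 t=14 v=7: → [13,18); WM=14
i=10 t=14 v=9: → [13,18); WM=14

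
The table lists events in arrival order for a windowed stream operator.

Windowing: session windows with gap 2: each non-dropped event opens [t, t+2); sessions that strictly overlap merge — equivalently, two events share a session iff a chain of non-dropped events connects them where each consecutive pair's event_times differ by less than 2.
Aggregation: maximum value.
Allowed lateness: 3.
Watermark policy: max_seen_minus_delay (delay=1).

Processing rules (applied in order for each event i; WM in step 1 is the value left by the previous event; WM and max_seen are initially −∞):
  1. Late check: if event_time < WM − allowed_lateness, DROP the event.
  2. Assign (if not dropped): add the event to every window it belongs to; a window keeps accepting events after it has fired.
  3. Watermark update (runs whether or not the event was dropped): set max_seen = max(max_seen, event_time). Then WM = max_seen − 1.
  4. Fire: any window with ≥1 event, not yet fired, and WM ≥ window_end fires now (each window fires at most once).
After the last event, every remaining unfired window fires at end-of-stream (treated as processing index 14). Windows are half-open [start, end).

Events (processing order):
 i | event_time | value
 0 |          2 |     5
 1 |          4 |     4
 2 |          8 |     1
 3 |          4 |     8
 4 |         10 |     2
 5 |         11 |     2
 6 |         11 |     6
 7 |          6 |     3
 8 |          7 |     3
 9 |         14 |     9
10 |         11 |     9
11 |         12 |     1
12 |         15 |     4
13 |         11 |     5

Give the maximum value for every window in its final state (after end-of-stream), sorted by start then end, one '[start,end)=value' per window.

[2,4)=5 [4,6)=8 [7,10)=3 [10,14)=9 [14,17)=9

i=0 t=2 v=5: → [2,4); WM=1
i=1 t=4 v=4: → [4,6); WM=3
i=2 t=8 v=1: → [8,10); WM=7
i=3 t=4 v=8: → [4,6); WM=7
i=4 t=10 v=2: → [10,12); WM=9
i=5 t=11 v=2: → [10,13); WM=10
i=6 t=11 v=6: → [10,13); WM=10
i=7 t=6 v=3: DROP (t<10-3); WM=10
i=8 t=7 v=3: → [7,10); WM=10
i=9 t=14 v=9: → [14,16); WM=13
i=10 t=11 v=9: → [10,13); WM=13
i=11 t=12 v=1: → [10,14); WM=13
i=12 t=15 v=4: → [14,17); WM=14
i=13 t=11 v=5: → [10,14); WM=14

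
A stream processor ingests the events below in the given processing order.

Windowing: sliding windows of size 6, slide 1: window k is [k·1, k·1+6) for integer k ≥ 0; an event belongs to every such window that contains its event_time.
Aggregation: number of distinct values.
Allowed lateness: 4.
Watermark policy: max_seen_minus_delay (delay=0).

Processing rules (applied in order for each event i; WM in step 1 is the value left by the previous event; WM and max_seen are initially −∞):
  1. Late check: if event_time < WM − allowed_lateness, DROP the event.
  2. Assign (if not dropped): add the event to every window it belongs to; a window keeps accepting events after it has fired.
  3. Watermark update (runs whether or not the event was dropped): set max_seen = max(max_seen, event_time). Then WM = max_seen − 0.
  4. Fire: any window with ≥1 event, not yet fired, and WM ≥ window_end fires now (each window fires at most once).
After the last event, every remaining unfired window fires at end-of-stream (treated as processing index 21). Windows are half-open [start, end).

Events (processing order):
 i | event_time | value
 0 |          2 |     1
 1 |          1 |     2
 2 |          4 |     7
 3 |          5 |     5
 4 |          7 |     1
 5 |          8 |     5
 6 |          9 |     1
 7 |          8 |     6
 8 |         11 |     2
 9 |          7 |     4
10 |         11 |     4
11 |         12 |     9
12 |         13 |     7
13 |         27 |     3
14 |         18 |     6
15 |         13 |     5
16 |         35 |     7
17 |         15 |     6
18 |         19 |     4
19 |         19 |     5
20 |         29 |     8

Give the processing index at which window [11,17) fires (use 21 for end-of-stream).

13

i=0 t=2 v=1: → [2,8),[1,7),[0,6); WM=2
i=1 t=1 v=2: → [1,7),[0,6); WM=2
i=2 t=4 v=7: → [4,10),[3,9),[2,8),[1,7),[0,6); WM=4
i=3 t=5 v=5: → [5,11),[4,10),[3,9),[2,8),[1,7),[0,6); WM=5
i=4 t=7 v=1: → [7,13),[6,12),[5,11),[4,10),[3,9),[2,8); WM=7; [0,6) fires=4 [1,7) fires=4
i=5 t=8 v=5: → [8,14),[7,13),[6,12),[5,11),[4,10),[3,9); WM=8; [2,8) fires=3
i=6 t=9 v=1: → [9,15),[8,14),[7,13),[6,12),[5,11),[4,10); WM=9; [3,9) fires=3
i=7 t=8 v=6: → [8,14),[7,13),[6,12),[5,11),[4,10),[3,9); WM=9
i=8 t=11 v=2: → [11,17),[10,16),[9,15),[8,14),[7,13),[6,12); WM=11; [4,10) fires=4 [5,11) fires=3
i=9 t=7 v=4: → [7,13),[6,12),[5,11),[4,10),[3,9),[2,8); WM=11
i=10 t=11 v=4: → [11,17),[10,16),[9,15),[8,14),[7,13),[6,12); WM=11
i=11 t=12 v=9: → [12,18),[11,17),[10,16),[9,15),[8,14),[7,13); WM=12; [6,12) fires=5
i=12 t=13 v=7: → [13,19),[12,18),[11,17),[10,16),[9,15),[8,14); WM=13; [7,13) fires=6
i=13 t=27 v=3: → [27,33),[26,32),[25,31),[24,30),[23,29),[22,28); WM=27; [8,14) fires=7 [9,15) fires=5 [10,16) fires=4 [11,17) fires=4 [12,18) fires=2 [13,19) fires=1
i=14 t=18 v=6: DROP (t<27-4); WM=27
i=15 t=13 v=5: DROP (t<27-4); WM=27
i=16 t=35 v=7: → [35,41),[34,40),[33,39),[32,38),[31,37),[30,36); WM=35; [22,28) fires=1 [23,29) fires=1 [24,30) fires=1 [25,31) fires=1 [26,32) fires=1 [27,33) fires=1
i=17 t=15 v=6: DROP (t<35-4); WM=35
i=18 t=19 v=4: DROP (t<35-4); WM=35
i=19 t=19 v=5: DROP (t<35-4); WM=35
i=20 t=29 v=8: DROP (t<35-4); WM=35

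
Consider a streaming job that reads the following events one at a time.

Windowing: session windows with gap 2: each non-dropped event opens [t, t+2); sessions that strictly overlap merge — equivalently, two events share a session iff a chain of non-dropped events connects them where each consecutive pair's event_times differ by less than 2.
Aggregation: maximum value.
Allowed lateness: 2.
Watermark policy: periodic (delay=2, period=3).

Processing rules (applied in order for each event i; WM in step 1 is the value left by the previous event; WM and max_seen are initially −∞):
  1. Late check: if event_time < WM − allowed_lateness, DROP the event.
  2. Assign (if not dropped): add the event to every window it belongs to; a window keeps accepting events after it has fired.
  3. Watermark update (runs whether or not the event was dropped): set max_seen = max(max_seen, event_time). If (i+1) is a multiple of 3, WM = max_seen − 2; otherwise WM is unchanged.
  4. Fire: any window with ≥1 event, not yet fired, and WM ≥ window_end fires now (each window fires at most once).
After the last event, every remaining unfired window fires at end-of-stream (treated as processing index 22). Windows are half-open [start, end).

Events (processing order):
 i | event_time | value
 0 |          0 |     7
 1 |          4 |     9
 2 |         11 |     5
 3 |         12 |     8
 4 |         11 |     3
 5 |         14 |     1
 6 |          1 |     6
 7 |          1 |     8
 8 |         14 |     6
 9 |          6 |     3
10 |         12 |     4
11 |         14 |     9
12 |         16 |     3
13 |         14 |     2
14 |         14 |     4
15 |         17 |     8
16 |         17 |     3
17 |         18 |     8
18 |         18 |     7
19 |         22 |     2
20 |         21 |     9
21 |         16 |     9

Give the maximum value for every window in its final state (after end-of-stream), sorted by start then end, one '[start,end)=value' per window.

[0,2)=7 [4,6)=9 [11,14)=8 [14,16)=9 [16,20)=8 [21,24)=9

i=0 t=0 v=7: → [0,2); WM=−∞
i=1 t=4 v=9: → [4,6); WM=−∞
i=2 t=11 v=5: → [11,13); WM=9
i=3 t=12 v=8: → [11,14); WM=9
i=4 t=11 v=3: → [11,14); WM=9
i=5 t=14 v=1: → [14,16); WM=12
i=6 t=1 v=6: DROP (t<12-2); WM=12
i=7 t=1 v=8: DROP (t<12-2); WM=12
i=8 t=14 v=6: → [14,16); WM=12
i=9 t=6 v=3: DROP (t<12-2); WM=12
i=10 t=12 v=4: → [11,14); WM=12
i=11 t=14 v=9: → [14,16); WM=12
i=12 t=16 v=3: → [16,18); WM=12
i=13 t=14 v=2: → [14,16); WM=12
i=14 t=14 v=4: → [14,16); WM=14
i=15 t=17 v=8: → [16,19); WM=14
i=16 t=17 v=3: → [16,19); WM=14
i=17 t=18 v=8: → [16,20); WM=16
i=18 t=18 v=7: → [16,20); WM=16
i=19 t=22 v=2: → [22,24); WM=16
i=20 t=21 v=9: → [21,24); WM=20
i=21 t=16 v=9: DROP (t<20-2); WM=20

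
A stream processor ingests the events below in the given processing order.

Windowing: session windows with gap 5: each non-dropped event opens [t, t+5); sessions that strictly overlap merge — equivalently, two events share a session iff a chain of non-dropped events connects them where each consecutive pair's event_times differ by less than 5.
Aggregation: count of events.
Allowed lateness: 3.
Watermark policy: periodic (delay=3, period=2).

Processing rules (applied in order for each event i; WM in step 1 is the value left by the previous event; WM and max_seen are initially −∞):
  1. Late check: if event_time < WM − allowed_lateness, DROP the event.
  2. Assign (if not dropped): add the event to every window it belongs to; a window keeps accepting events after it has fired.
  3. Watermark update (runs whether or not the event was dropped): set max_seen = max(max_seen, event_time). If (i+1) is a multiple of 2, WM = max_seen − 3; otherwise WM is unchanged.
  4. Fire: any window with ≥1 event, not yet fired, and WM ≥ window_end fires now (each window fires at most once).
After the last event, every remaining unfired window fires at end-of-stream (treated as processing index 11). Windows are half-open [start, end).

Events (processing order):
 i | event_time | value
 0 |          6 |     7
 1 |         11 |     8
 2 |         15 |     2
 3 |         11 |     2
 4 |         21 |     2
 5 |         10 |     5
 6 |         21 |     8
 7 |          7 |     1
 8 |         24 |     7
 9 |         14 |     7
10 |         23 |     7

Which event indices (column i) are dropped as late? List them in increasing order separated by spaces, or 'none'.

i=0 t=6 v=7: → [6,11); WM=−∞
i=1 t=11 v=8: → [11,16); WM=8
i=2 t=15 v=2: → [11,20); WM=8
i=3 t=11 v=2: → [11,20); WM=12
i=4 t=21 v=2: → [21,26); WM=12
i=5 t=10 v=5: → [6,20); WM=18
i=6 t=21 v=8: → [21,26); WM=18
i=7 t=7 v=1: DROP (t<18-3); WM=18
i=8 t=24 v=7: → [21,29); WM=18
i=9 t=14 v=7: DROP (t<18-3); WM=21
i=10 t=23 v=7: → [21,29); WM=21

7 9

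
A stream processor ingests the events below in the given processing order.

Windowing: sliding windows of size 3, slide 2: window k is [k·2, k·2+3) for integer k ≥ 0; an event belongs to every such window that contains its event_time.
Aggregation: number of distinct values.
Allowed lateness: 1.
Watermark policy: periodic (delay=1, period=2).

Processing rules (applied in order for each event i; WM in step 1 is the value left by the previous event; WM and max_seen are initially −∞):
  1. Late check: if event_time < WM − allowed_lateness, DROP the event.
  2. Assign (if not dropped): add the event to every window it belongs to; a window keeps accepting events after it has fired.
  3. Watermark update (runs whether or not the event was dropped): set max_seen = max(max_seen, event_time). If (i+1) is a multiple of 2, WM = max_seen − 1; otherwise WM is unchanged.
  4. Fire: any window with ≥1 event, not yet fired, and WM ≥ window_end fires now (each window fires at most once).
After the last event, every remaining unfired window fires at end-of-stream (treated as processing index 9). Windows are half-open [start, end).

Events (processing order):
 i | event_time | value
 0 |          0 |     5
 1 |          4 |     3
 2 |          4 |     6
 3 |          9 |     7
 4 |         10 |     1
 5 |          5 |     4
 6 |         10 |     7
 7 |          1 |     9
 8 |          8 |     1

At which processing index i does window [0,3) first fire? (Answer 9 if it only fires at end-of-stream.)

1

i=0 t=0 v=5: → [0,3); WM=−∞
i=1 t=4 v=3: → [4,7),[2,5); WM=3; [0,3) fires=1
i=2 t=4 v=6: → [4,7),[2,5); WM=3
i=3 t=9 v=7: → [8,11); WM=8; [2,5) fires=2 [4,7) fires=2
i=4 t=10 v=1: → [10,13),[8,11); WM=8
i=5 t=5 v=4: DROP (t<8-1); WM=9
i=6 t=10 v=7: → [10,13),[8,11); WM=9
i=7 t=1 v=9: DROP (t<9-1); WM=9
i=8 t=8 v=1: → [8,11),[6,9); WM=9; [6,9) fires=1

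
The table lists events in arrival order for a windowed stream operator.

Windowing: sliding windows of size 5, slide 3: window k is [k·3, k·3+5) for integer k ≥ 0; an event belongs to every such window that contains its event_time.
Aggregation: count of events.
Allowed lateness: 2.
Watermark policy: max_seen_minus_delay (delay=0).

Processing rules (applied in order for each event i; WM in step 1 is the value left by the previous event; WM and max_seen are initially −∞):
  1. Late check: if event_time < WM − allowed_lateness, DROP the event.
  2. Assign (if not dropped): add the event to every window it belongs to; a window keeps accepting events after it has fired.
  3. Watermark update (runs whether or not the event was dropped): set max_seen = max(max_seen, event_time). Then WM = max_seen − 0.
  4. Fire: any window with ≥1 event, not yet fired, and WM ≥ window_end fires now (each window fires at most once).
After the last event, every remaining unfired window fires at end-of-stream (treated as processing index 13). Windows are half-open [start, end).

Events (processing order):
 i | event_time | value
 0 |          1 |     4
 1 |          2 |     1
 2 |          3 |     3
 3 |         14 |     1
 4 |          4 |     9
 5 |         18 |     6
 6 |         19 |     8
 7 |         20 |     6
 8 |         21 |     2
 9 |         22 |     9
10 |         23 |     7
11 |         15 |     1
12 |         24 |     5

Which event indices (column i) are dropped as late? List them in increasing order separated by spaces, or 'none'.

i=0 t=1 v=4: → [0,5); WM=1
i=1 t=2 v=1: → [0,5); WM=2
i=2 t=3 v=3: → [3,8),[0,5); WM=3
i=3 t=14 v=1: → [12,17); WM=14; [0,5) fires=3 [3,8) fires=1
i=4 t=4 v=9: DROP (t<14-2); WM=14
i=5 t=18 v=6: → [18,23),[15,20); WM=18; [12,17) fires=1
i=6 t=19 v=8: → [18,23),[15,20); WM=19
i=7 t=20 v=6: → [18,23); WM=20; [15,20) fires=2
i=8 t=21 v=2: → [21,26),[18,23); WM=21
i=9 t=22 v=9: → [21,26),[18,23); WM=22
i=10 t=23 v=7: → [21,26); WM=23; [18,23) fires=5
i=11 t=15 v=1: DROP (t<23-2); WM=23
i=12 t=24 v=5: → [24,29),[21,26); WM=24

4 11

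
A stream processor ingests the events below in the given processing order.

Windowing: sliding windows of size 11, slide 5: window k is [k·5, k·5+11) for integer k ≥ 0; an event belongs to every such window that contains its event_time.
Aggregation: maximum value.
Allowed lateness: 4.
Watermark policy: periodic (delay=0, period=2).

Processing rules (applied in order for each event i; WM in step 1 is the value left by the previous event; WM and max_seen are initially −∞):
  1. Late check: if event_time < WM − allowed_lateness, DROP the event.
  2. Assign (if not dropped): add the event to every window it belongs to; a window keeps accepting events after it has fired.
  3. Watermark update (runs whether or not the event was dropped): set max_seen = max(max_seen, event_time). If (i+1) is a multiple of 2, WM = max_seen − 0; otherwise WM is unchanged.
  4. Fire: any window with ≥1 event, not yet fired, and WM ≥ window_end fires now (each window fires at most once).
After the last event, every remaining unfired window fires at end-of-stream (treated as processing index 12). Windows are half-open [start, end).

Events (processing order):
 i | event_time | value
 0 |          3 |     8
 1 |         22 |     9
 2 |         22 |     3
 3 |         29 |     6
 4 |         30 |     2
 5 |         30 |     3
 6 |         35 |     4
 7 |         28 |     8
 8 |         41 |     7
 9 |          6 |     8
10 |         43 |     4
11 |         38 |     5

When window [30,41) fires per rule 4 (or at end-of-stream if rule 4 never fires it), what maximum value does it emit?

4

i=0 t=3 v=8: → [0,11); WM=−∞
i=1 t=22 v=9: → [20,31),[15,26); WM=22; [0,11) fires=8
i=2 t=22 v=3: → [20,31),[15,26); WM=22
i=3 t=29 v=6: → [25,36),[20,31); WM=29; [15,26) fires=9
i=4 t=30 v=2: → [30,41),[25,36),[20,31); WM=29
i=5 t=30 v=3: → [30,41),[25,36),[20,31); WM=30
i=6 t=35 v=4: → [35,46),[30,41),[25,36); WM=30
i=7 t=28 v=8: → [25,36),[20,31); WM=35; [20,31) fires=9
i=8 t=41 v=7: → [40,51),[35,46); WM=35
i=9 t=6 v=8: DROP (t<35-4); WM=41; [25,36) fires=8 [30,41) fires=4
i=10 t=43 v=4: → [40,51),[35,46); WM=41
i=11 t=38 v=5: → [35,46),[30,41); WM=43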